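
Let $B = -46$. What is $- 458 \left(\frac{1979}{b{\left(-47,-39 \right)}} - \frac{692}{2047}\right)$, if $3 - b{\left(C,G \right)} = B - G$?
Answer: $- \frac{926097297}{10235} \approx -90483.0$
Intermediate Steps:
$b{\left(C,G \right)} = 49 + G$ ($b{\left(C,G \right)} = 3 - \left(-46 - G\right) = 3 + \left(46 + G\right) = 49 + G$)
$- 458 \left(\frac{1979}{b{\left(-47,-39 \right)}} - \frac{692}{2047}\right) = - 458 \left(\frac{1979}{49 - 39} - \frac{692}{2047}\right) = - 458 \left(\frac{1979}{10} - \frac{692}{2047}\right) = \left(-458\right) \frac{4044093}{20470} = - \frac{926097297}{10235}$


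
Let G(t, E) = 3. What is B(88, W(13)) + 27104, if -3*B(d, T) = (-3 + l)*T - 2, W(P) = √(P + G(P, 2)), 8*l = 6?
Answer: 81323/3 ≈ 27108.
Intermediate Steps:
l = ¾ (l = (⅛)*6 = ¾ ≈ 0.75000)
W(P) = √(3 + P) (W(P) = √(P + 3) = √(3 + P))
B(d, T) = ⅔ + 3*T/4 (B(d, T) = -((-3 + ¾)*T - 2)/3 = -(-9*T/4 - 2)/3 = -(-2 - 9*T/4)/3 = ⅔ + 3*T/4)
B(88, W(13)) + 27104 = (⅔ + 3*√(3 + 13)/4) + 27104 = (⅔ + 3*√16/4) + 27104 = (⅔ + (¾)*4) + 27104 = (⅔ + 3) + 27104 = 11/3 + 27104 = 81323/3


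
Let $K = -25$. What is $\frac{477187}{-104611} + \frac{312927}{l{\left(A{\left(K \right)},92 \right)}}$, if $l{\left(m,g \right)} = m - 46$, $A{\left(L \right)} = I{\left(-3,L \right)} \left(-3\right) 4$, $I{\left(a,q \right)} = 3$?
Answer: $- \frac{32774735731}{8578102} \approx -3820.7$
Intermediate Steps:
$A{\left(L \right)} = -36$ ($A{\left(L \right)} = 3 \left(-3\right) 4 = \left(-9\right) 4 = -36$)
$l{\left(m,g \right)} = -46 + m$
$\frac{477187}{-104611} + \frac{312927}{l{\left(A{\left(K \right)},92 \right)}} = \frac{477187}{-104611} + \frac{312927}{-46 - 36} = 477187 \left(- \frac{1}{104611}\right) + \frac{312927}{-82} = - \frac{477187}{104611} + 312927 \left(- \frac{1}{82}\right) = - \frac{477187}{104611} - \frac{312927}{82} = - \frac{32774735731}{8578102}$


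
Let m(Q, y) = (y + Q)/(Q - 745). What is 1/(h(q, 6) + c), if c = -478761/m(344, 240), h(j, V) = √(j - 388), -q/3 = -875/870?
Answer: 1083808938232/356289497642241807 - 170528*I*√143898/356289497642241807 ≈ 3.0419e-6 - 1.8156e-10*I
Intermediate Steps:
m(Q, y) = (Q + y)/(-745 + Q)
q = 175/58 (q = -(-2625)/870 = -3*(-175/174) = 175/58 ≈ 3.0172)
h(j, V) = √(-388 + j)
c = 191983161/584 (c = -478761*(-745 + 344)/(344 + 240) = -478761/(584/(-401)) = -478761/((-1/401*584)) = -478761/(-584/401) = -478761*(-401/584) = 191983161/584 ≈ 3.2874e+5)
1/(h(q, 6) + c) = 1/(√(-388 + 175/58) + 191983161/584) = 1/(√(-22329/58) + 191983161/584) = 1/(3*I*√143898/58 + 191983161/584) = 1/(191983161/584 + 3*I*√143898/58)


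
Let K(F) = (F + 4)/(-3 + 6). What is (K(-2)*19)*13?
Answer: 494/3 ≈ 164.67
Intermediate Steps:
K(F) = 4/3 + F/3 (K(F) = (4 + F)/3 = (4 + F)*(⅓) = 4/3 + F/3)
(K(-2)*19)*13 = ((4/3 + (⅓)*(-2))*19)*13 = ((4/3 - ⅔)*19)*13 = ((⅔)*19)*13 = (38/3)*13 = 494/3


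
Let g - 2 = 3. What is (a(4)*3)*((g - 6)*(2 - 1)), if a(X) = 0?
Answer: 0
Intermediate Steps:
g = 5 (g = 2 + 3 = 5)
(a(4)*3)*((g - 6)*(2 - 1)) = (0*3)*((5 - 6)*(2 - 1)) = 0*(-1*1) = 0*(-1) = 0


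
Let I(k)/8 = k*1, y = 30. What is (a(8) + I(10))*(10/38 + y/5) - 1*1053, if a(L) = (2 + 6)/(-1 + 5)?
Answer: -10249/19 ≈ -539.42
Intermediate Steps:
I(k) = 8*k (I(k) = 8*(k*1) = 8*k)
a(L) = 2 (a(L) = 8/4 = 8*(1/4) = 2)
(a(8) + I(10))*(10/38 + y/5) - 1*1053 = (2 + 8*10)*(10/38 + 30/5) - 1*1053 = (2 + 80)*(10*(1/38) + 30*(1/5)) - 1053 = 82*(5/19 + 6) - 1053 = 82*(119/19) - 1053 = 9758/19 - 1053 = -10249/19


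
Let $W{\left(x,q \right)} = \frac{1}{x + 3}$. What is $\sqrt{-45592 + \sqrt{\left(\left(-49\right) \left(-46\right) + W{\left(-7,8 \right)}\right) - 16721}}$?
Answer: $\frac{\sqrt{-182368 + 14 i \sqrt{1181}}}{2} \approx 0.28166 + 213.52 i$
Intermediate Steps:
$W{\left(x,q \right)} = \frac{1}{3 + x}$
$\sqrt{-45592 + \sqrt{\left(\left(-49\right) \left(-46\right) + W{\left(-7,8 \right)}\right) - 16721}} = \sqrt{-45592 + \sqrt{\left(\left(-49\right) \left(-46\right) + \frac{1}{3 - 7}\right) - 16721}} = \sqrt{-45592 + \sqrt{\left(2254 + \frac{1}{-4}\right) - 16721}} = \sqrt{-45592 + \sqrt{\left(2254 - \frac{1}{4}\right) - 16721}} = \sqrt{-45592 + \sqrt{\frac{9015}{4} - 16721}} = \sqrt{-45592 + \sqrt{- \frac{57869}{4}}} = \sqrt{-45592 + \frac{7 i \sqrt{1181}}{2}}$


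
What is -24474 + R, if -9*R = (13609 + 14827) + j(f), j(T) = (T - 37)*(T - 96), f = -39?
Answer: -258962/9 ≈ -28774.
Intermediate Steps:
j(T) = (-96 + T)*(-37 + T) (j(T) = (-37 + T)*(-96 + T) = (-96 + T)*(-37 + T))
R = -38696/9 (R = -((13609 + 14827) + (3552 + (-39)² - 133*(-39)))/9 = -(28436 + (3552 + 1521 + 5187))/9 = -(28436 + 10260)/9 = -⅑*38696 = -38696/9 ≈ -4299.6)
-24474 + R = -24474 - 38696/9 = -258962/9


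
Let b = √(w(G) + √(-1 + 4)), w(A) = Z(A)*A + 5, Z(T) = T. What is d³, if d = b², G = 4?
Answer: (21 + √3)³ ≈ 11747.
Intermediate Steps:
w(A) = 5 + A² (w(A) = A*A + 5 = A² + 5 = 5 + A²)
b = √(21 + √3) (b = √((5 + 4²) + √(-1 + 4)) = √((5 + 16) + √3) = √(21 + √3) ≈ 4.7678)
d = 21 + √3 (d = (√(21 + √3))² = 21 + √3 ≈ 22.732)
d³ = (21 + √3)³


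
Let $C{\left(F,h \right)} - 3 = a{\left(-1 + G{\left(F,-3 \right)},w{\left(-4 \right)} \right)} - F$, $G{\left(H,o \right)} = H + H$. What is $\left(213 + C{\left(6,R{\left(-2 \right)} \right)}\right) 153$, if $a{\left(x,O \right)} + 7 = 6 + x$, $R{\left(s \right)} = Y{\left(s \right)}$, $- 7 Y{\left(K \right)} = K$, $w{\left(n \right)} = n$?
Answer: $33660$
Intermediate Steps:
$G{\left(H,o \right)} = 2 H$
$Y{\left(K \right)} = - \frac{K}{7}$
$R{\left(s \right)} = - \frac{s}{7}$
$a{\left(x,O \right)} = -1 + x$ ($a{\left(x,O \right)} = -7 + \left(6 + x\right) = -1 + x$)
$C{\left(F,h \right)} = 1 + F$ ($C{\left(F,h \right)} = 3 + \left(\left(-1 + \left(-1 + 2 F\right)\right) - F\right) = 3 + \left(\left(-2 + 2 F\right) - F\right) = 3 + \left(-2 + F\right) = 1 + F$)
$\left(213 + C{\left(6,R{\left(-2 \right)} \right)}\right) 153 = \left(213 + \left(1 + 6\right)\right) 153 = \left(213 + 7\right) 153 = 220 \cdot 153 = 33660$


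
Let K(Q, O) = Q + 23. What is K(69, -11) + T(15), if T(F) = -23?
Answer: 69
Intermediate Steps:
K(Q, O) = 23 + Q
K(69, -11) + T(15) = (23 + 69) - 23 = 92 - 23 = 69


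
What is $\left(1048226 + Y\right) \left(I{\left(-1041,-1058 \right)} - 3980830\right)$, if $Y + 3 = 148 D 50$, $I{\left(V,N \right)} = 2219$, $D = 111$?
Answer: $-7438502633653$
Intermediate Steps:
$Y = 821397$ ($Y = -3 + 148 \cdot 111 \cdot 50 = -3 + 16428 \cdot 50 = -3 + 821400 = 821397$)
$\left(1048226 + Y\right) \left(I{\left(-1041,-1058 \right)} - 3980830\right) = \left(1048226 + 821397\right) \left(2219 - 3980830\right) = 1869623 \left(2219 - 3980830\right) = 1869623 \left(-3978611\right) = -7438502633653$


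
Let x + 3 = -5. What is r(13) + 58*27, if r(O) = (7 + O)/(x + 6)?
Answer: 1556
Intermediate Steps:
x = -8 (x = -3 - 5 = -8)
r(O) = -7/2 - O/2 (r(O) = (7 + O)/(-8 + 6) = (7 + O)/(-2) = (7 + O)*(-½) = -7/2 - O/2)
r(13) + 58*27 = (-7/2 - ½*13) + 58*27 = (-7/2 - 13/2) + 1566 = -10 + 1566 = 1556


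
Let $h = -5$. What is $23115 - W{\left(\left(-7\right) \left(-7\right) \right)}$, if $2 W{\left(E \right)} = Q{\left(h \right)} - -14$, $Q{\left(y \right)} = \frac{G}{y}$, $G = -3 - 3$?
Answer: $\frac{115537}{5} \approx 23107.0$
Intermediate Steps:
$G = -6$ ($G = -3 - 3 = -6$)
$Q{\left(y \right)} = - \frac{6}{y}$
$W{\left(E \right)} = \frac{38}{5}$ ($W{\left(E \right)} = \frac{- \frac{6}{-5} - -14}{2} = \frac{\left(-6\right) \left(- \frac{1}{5}\right) + 14}{2} = \frac{\frac{6}{5} + 14}{2} = \frac{1}{2} \cdot \frac{76}{5} = \frac{38}{5}$)
$23115 - W{\left(\left(-7\right) \left(-7\right) \right)} = 23115 - \frac{38}{5} = \frac{115537}{5}$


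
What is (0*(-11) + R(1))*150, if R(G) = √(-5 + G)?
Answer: 300*I ≈ 300.0*I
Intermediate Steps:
(0*(-11) + R(1))*150 = (0*(-11) + √(-5 + 1))*150 = (0 + √(-4))*150 = (0 + 2*I)*150 = (2*I)*150 = 300*I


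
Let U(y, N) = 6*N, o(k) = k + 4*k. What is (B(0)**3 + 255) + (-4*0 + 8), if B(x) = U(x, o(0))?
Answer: 263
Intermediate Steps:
o(k) = 5*k
B(x) = 0 (B(x) = 6*(5*0) = 6*0 = 0)
(B(0)**3 + 255) + (-4*0 + 8) = (0**3 + 255) + (-4*0 + 8) = (0 + 255) + (0 + 8) = 255 + 8 = 263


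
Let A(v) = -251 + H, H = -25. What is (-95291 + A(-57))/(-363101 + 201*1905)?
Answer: -95567/19804 ≈ -4.8256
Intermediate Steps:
A(v) = -276 (A(v) = -251 - 25 = -276)
(-95291 + A(-57))/(-363101 + 201*1905) = (-95291 - 276)/(-363101 + 201*1905) = -95567/(-363101 + 382905) = -95567/19804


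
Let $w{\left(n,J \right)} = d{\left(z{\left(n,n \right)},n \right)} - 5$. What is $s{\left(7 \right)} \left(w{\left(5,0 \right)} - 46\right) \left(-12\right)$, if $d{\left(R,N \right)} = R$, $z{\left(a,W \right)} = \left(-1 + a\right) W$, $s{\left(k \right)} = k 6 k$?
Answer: $109368$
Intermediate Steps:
$s{\left(k \right)} = 6 k^{2}$ ($s{\left(k \right)} = 6 k k = 6 k^{2}$)
$z{\left(a,W \right)} = W \left(-1 + a\right)$
$w{\left(n,J \right)} = -5 + n \left(-1 + n\right)$ ($w{\left(n,J \right)} = n \left(-1 + n\right) - 5 = -5 + n \left(-1 + n\right)$)
$s{\left(7 \right)} \left(w{\left(5,0 \right)} - 46\right) \left(-12\right) = 6 \cdot 7^{2} \left(\left(-5 + 5 \left(-1 + 5\right)\right) - 46\right) \left(-12\right) = 6 \cdot 49 \left(\left(-5 + 5 \cdot 4\right) - 46\right) \left(-12\right) = 294 \left(\left(-5 + 20\right) - 46\right) \left(-12\right) = 294 \left(15 - 46\right) \left(-12\right) = 294 \left(-31\right) \left(-12\right) = \left(-9114\right) \left(-12\right) = 109368$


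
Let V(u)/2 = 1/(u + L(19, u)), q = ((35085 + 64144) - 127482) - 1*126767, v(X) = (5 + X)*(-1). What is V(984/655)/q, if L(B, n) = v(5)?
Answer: 131/86284132 ≈ 1.5182e-6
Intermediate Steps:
v(X) = -5 - X
L(B, n) = -10 (L(B, n) = -5 - 1*5 = -5 - 5 = -10)
q = -155020 (q = (99229 - 127482) - 126767 = -28253 - 126767 = -155020)
V(u) = 2/(-10 + u) (V(u) = 2/(u - 10) = 2/(-10 + u))
V(984/655)/q = (2/(-10 + 984/655))/(-155020) = (2/(-10 + 984*(1/655)))*(-1/155020) = (2/(-10 + 984/655))*(-1/155020) = (2/(-5566/655))*(-1/155020) = (2*(-655/5566))*(-1/155020) = -655/2783*(-1/155020) = 131/86284132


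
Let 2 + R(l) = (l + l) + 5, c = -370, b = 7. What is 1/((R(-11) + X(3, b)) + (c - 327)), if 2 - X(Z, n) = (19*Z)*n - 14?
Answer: -1/1099 ≈ -0.00090992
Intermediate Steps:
X(Z, n) = 16 - 19*Z*n (X(Z, n) = 2 - ((19*Z)*n - 14) = 2 - (19*Z*n - 14) = 2 - (-14 + 19*Z*n) = 2 + (14 - 19*Z*n) = 16 - 19*Z*n)
R(l) = 3 + 2*l (R(l) = -2 + ((l + l) + 5) = -2 + (2*l + 5) = -2 + (5 + 2*l) = 3 + 2*l)
1/((R(-11) + X(3, b)) + (c - 327)) = 1/(((3 + 2*(-11)) + (16 - 19*3*7)) + (-370 - 327)) = 1/(((3 - 22) + (16 - 399)) - 697) = 1/((-19 - 383) - 697) = 1/(-402 - 697) = 1/(-1099) = -1/1099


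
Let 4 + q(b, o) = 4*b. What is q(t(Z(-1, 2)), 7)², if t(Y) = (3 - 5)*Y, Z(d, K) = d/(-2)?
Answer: 64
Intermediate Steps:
Z(d, K) = -d/2 (Z(d, K) = d*(-½) = -d/2)
t(Y) = -2*Y
q(b, o) = -4 + 4*b
q(t(Z(-1, 2)), 7)² = (-4 + 4*(-(-1)*(-1)))² = (-4 + 4*(-2*½))² = (-4 + 4*(-1))² = (-4 - 4)² = (-8)² = 64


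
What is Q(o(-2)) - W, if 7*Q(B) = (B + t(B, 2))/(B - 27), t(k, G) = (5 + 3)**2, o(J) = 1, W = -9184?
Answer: 128571/14 ≈ 9183.6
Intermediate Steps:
t(k, G) = 64 (t(k, G) = 8**2 = 64)
Q(B) = (64 + B)/(7*(-27 + B)) (Q(B) = ((B + 64)/(B - 27))/7 = ((64 + B)/(-27 + B))/7 = (64 + B)/(7*(-27 + B)))
Q(o(-2)) - W = (64 + 1)/(7*(-27 + 1)) - 1*(-9184) = (1/7)*65/(-26) + 9184 = (1/7)*(-1/26)*65 + 9184 = -5/14 + 9184 = 128571/14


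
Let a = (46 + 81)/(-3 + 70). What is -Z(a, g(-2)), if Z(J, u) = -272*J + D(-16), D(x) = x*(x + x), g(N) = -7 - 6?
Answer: 240/67 ≈ 3.5821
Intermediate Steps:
g(N) = -13
D(x) = 2*x**2 (D(x) = x*(2*x) = 2*x**2)
a = 127/67 ≈ 1.8955
Z(J, u) = 512 - 272*J (Z(J, u) = -272*J + 2*(-16)**2 = -272*J + 2*256 = -272*J + 512 = 512 - 272*J)
-Z(a, g(-2)) = -(512 - 272*127/67) = -(512 - 34544/67) = -1*(-240/67) = 240/67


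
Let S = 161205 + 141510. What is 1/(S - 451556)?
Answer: -1/148841 ≈ -6.7186e-6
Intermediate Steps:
S = 302715
1/(S - 451556) = 1/(302715 - 451556) = 1/(-148841) = -1/148841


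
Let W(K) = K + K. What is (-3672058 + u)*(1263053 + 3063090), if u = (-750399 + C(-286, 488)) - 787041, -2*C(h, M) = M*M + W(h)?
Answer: -23050918528612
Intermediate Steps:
W(K) = 2*K
C(h, M) = -h - M²/2 (C(h, M) = -(M*M + 2*h)/2 = -(M² + 2*h)/2 = -h - M²/2)
u = -1656226 (u = (-750399 + (-1*(-286) - ½*488²)) - 787041 = (-750399 + (286 - ½*238144)) - 787041 = (-750399 + (286 - 119072)) - 787041 = (-750399 - 118786) - 787041 = -869185 - 787041 = -1656226)
(-3672058 + u)*(1263053 + 3063090) = (-3672058 - 1656226)*(1263053 + 3063090) = -5328284*4326143 = -23050918528612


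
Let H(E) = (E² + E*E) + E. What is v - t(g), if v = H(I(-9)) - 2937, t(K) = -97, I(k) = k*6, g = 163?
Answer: 2938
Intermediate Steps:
I(k) = 6*k
H(E) = E + 2*E² (H(E) = (E² + E²) + E = 2*E² + E = E + 2*E²)
v = 2841 (v = (6*(-9))*(1 + 2*(6*(-9))) - 2937 = -54*(1 + 2*(-54)) - 2937 = -54*(1 - 108) - 2937 = -54*(-107) - 2937 = 5778 - 2937 = 2841)
v - t(g) = 2841 - 1*(-97) = 2841 + 97 = 2938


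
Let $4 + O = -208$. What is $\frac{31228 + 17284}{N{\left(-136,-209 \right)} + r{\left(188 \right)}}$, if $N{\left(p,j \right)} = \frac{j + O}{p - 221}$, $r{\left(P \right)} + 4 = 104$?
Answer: $\frac{17318784}{36121} \approx 479.47$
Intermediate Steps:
$O = -212$ ($O = -4 - 208 = -212$)
$r{\left(P \right)} = 100$ ($r{\left(P \right)} = -4 + 104 = 100$)
$N{\left(p,j \right)} = \frac{-212 + j}{-221 + p}$ ($N{\left(p,j \right)} = \frac{j - 212}{p - 221} = \frac{-212 + j}{-221 + p}$)
$\frac{31228 + 17284}{N{\left(-136,-209 \right)} + r{\left(188 \right)}} = \frac{31228 + 17284}{\frac{-212 - 209}{-221 - 136} + 100} = \frac{48512}{\frac{1}{-357} \left(-421\right) + 100} = \frac{48512}{\left(- \frac{1}{357}\right) \left(-421\right) + 100} = \frac{48512}{\frac{421}{357} + 100} = \frac{48512}{\frac{36121}{357}} = 48512 \cdot \frac{357}{36121} = \frac{17318784}{36121}$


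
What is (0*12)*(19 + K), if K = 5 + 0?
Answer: 0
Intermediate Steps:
K = 5
(0*12)*(19 + K) = (0*12)*(19 + 5) = 0*24 = 0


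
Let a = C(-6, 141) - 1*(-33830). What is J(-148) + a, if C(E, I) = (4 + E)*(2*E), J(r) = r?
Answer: 33706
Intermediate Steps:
C(E, I) = 2*E*(4 + E)
a = 33854 (a = 2*(-6)*(4 - 6) - 1*(-33830) = 2*(-6)*(-2) + 33830 = 24 + 33830 = 33854)
J(-148) + a = -148 + 33854 = 33706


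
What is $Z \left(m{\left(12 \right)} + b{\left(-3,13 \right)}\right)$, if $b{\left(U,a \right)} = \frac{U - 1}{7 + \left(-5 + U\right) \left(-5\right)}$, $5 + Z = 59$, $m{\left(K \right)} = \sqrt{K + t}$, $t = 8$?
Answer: $- \frac{216}{47} + 108 \sqrt{5} \approx 236.9$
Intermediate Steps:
$m{\left(K \right)} = \sqrt{8 + K}$ ($m{\left(K \right)} = \sqrt{K + 8} = \sqrt{8 + K}$)
$Z = 54$ ($Z = -5 + 59 = 54$)
$b{\left(U,a \right)} = \frac{-1 + U}{32 - 5 U}$ ($b{\left(U,a \right)} = \frac{-1 + U}{7 - \left(-25 + 5 U\right)} = \frac{-1 + U}{32 - 5 U}$)
$Z \left(m{\left(12 \right)} + b{\left(-3,13 \right)}\right) = 54 \left(\sqrt{8 + 12} + \frac{1 - -3}{-32 + 5 \left(-3\right)}\right) = 54 \left(\sqrt{20} + \frac{1 + 3}{-32 - 15}\right) = 54 \left(2 \sqrt{5} + \frac{1}{-47} \cdot 4\right) = 54 \left(2 \sqrt{5} - \frac{4}{47}\right) = 54 \left(- \frac{4}{47} + 2 \sqrt{5}\right) = - \frac{216}{47} + 108 \sqrt{5}$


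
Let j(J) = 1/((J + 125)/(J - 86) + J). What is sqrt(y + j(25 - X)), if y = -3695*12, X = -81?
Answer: 2*I*sqrt(61269011330)/2351 ≈ 210.57*I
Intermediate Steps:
j(J) = 1/(J + (125 + J)/(-86 + J)) (j(J) = 1/((125 + J)/(-86 + J) + J) = 1/(J + (125 + J)/(-86 + J)))
y = -44340
sqrt(y + j(25 - X)) = sqrt(-44340 + (-86 + (25 - 1*(-81)))/(125 + (25 - 1*(-81))**2 - 85*(25 - 1*(-81)))) = sqrt(-44340 + (-86 + (25 + 81))/(125 + (25 + 81)**2 - 85*(25 + 81))) = sqrt(-44340 + (-86 + 106)/(125 + 106**2 - 85*106)) = sqrt(-44340 + 20/(125 + 11236 - 9010)) = sqrt(-44340 + 20/2351) = sqrt(-104243320/2351) = 2*I*sqrt(61269011330)/2351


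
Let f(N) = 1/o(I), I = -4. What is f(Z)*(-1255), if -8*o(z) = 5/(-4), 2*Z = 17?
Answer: -8032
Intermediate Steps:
Z = 17/2 (Z = (½)*17 = 17/2 ≈ 8.5000)
o(z) = 5/32 (o(z) = -5/(8*(-4)) = -5*(-1)/(8*4) = -⅛*(-5/4) = 5/32)
f(N) = 32/5 (f(N) = 1/(5/32) = 32/5)
f(Z)*(-1255) = (32/5)*(-1255) = -8032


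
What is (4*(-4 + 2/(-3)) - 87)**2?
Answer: 100489/9 ≈ 11165.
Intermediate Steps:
(4*(-4 + 2/(-3)) - 87)**2 = (4*(-4 + 2*(-1/3)) - 87)**2 = (4*(-4 - 2/3) - 87)**2 = (4*(-14/3) - 87)**2 = (-56/3 - 87)**2 = (-317/3)**2 = 100489/9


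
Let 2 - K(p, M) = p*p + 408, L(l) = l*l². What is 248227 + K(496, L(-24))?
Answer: 1805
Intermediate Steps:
L(l) = l³
K(p, M) = -406 - p² (K(p, M) = 2 - (p*p + 408) = 2 - (p² + 408) = 2 - (408 + p²) = 2 + (-408 - p²) = -406 - p²)
248227 + K(496, L(-24)) = 248227 + (-406 - 1*496²) = 248227 + (-406 - 1*246016) = 248227 + (-406 - 246016) = 248227 - 246422 = 1805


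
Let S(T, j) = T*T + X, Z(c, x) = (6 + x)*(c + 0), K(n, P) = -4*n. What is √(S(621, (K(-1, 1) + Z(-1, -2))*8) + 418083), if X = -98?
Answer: √803626 ≈ 896.45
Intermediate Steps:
Z(c, x) = c*(6 + x) (Z(c, x) = (6 + x)*c = c*(6 + x))
S(T, j) = -98 + T² (S(T, j) = T*T - 98 = T² - 98 = -98 + T²)
√(S(621, (K(-1, 1) + Z(-1, -2))*8) + 418083) = √((-98 + 621²) + 418083) = √((-98 + 385641) + 418083) = √(385543 + 418083) = √803626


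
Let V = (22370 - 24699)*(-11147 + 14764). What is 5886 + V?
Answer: -8418107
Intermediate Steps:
V = -8423993 (V = -2329*3617 = -8423993)
5886 + V = 5886 - 8423993 = -8418107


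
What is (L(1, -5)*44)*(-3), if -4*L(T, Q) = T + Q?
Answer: -132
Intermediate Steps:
L(T, Q) = -Q/4 - T/4 (L(T, Q) = -(T + Q)/4 = -(Q + T)/4 = -Q/4 - T/4)
(L(1, -5)*44)*(-3) = ((-1/4*(-5) - 1/4*1)*44)*(-3) = ((5/4 - 1/4)*44)*(-3) = (1*44)*(-3) = 44*(-3) = -132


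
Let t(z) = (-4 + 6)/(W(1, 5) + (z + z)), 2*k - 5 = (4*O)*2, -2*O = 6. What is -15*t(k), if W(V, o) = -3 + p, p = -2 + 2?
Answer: 15/11 ≈ 1.3636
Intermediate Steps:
O = -3 (O = -½*6 = -3)
p = 0
W(V, o) = -3 (W(V, o) = -3 + 0 = -3)
k = -19/2 (k = 5/2 + ((4*(-3))*2)/2 = 5/2 + (-12*2)/2 = 5/2 + (½)*(-24) = 5/2 - 12 = -19/2 ≈ -9.5000)
t(z) = 2/(-3 + 2*z) (t(z) = (-4 + 6)/(-3 + (z + z)) = 2/(-3 + 2*z))
-15*t(k) = -30/(-3 + 2*(-19/2)) = -30/(-3 - 19) = -30/(-22) = -30*(-1)/22 = -15*(-1/11) = 15/11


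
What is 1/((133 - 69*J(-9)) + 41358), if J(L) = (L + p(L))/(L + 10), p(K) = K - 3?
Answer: 1/42940 ≈ 2.3288e-5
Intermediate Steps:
p(K) = -3 + K
J(L) = (-3 + 2*L)/(10 + L) (J(L) = (L + (-3 + L))/(L + 10) = (-3 + 2*L)/(10 + L))
1/((133 - 69*J(-9)) + 41358) = 1/((133 - 69*(-3 + 2*(-9))/(10 - 9)) + 41358) = 1/((133 - 69*(-3 - 18)/1) + 41358) = 1/((133 - 69*(-21)) + 41358) = 1/((133 + 1449) + 41358) = 1/(1582 + 41358) = 1/42940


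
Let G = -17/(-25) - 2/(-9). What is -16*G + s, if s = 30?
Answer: 3502/225 ≈ 15.564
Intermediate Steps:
G = 203/225 (G = -17*(-1/25) - 2*(-1/9) = 17/25 + 2/9 = 203/225 ≈ 0.90222)
-16*G + s = -16*203/225 + 30 = -3248/225 + 30 = 3502/225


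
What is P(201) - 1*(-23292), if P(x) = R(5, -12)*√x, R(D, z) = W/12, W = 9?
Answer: 23292 + 3*√201/4 ≈ 23303.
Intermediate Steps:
R(D, z) = ¾ (R(D, z) = 9/12 = 9*(1/12) = ¾)
P(x) = 3*√x/4
P(201) - 1*(-23292) = 3*√201/4 - 1*(-23292) = 3*√201/4 + 23292 = 23292 + 3*√201/4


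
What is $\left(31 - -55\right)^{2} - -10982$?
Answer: $18378$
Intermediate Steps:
$\left(31 - -55\right)^{2} - -10982 = \left(31 + \left(-1 + 56\right)\right)^{2} + 10982 = \left(31 + 55\right)^{2} + 10982 = 86^{2} + 10982 = 7396 + 10982 = 18378$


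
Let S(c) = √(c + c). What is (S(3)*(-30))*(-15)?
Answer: 450*√6 ≈ 1102.3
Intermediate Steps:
S(c) = √2*√c (S(c) = √(2*c) = √2*√c)
(S(3)*(-30))*(-15) = ((√2*√3)*(-30))*(-15) = (√6*(-30))*(-15) = -30*√6*(-15) = 450*√6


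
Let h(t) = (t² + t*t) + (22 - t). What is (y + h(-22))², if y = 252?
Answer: 1597696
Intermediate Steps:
h(t) = 22 - t + 2*t² (h(t) = (t² + t²) + (22 - t) = 2*t² + (22 - t) = 22 - t + 2*t²)
(y + h(-22))² = (252 + (22 - 1*(-22) + 2*(-22)²))² = (252 + (22 + 22 + 2*484))² = (252 + (22 + 22 + 968))² = (252 + 1012)² = 1264² = 1597696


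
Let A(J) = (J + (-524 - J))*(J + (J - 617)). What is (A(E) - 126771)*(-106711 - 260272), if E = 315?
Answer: 49022690089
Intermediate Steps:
A(J) = 323308 - 1048*J (A(J) = -524*(J + (-617 + J)) = -524*(-617 + 2*J) = 323308 - 1048*J)
(A(E) - 126771)*(-106711 - 260272) = ((323308 - 1048*315) - 126771)*(-106711 - 260272) = ((323308 - 330120) - 126771)*(-366983) = (-6812 - 126771)*(-366983) = -133583*(-366983) = 49022690089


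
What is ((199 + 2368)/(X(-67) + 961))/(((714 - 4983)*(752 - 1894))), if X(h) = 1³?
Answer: 2567/4689940476 ≈ 5.4734e-7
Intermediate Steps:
X(h) = 1
((199 + 2368)/(X(-67) + 961))/(((714 - 4983)*(752 - 1894))) = ((199 + 2368)/(1 + 961))/(((714 - 4983)*(752 - 1894))) = (2567/962)/((-4269*(-1142))) = (2567*(1/962))/4875198 = (2567/962)*(1/4875198) = 2567/4689940476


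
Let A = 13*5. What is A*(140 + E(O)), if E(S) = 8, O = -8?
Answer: 9620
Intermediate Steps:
A = 65
A*(140 + E(O)) = 65*(140 + 8) = 65*148 = 9620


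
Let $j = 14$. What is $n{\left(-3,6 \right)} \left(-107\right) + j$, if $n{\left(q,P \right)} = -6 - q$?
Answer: $335$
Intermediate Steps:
$n{\left(-3,6 \right)} \left(-107\right) + j = \left(-6 - -3\right) \left(-107\right) + 14 = \left(-6 + 3\right) \left(-107\right) + 14 = \left(-3\right) \left(-107\right) + 14 = 321 + 14 = 335$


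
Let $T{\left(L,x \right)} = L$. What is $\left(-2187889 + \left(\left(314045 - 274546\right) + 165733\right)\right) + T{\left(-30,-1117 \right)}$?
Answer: $-1982687$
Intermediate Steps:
$\left(-2187889 + \left(\left(314045 - 274546\right) + 165733\right)\right) + T{\left(-30,-1117 \right)} = \left(-2187889 + \left(\left(314045 - 274546\right) + 165733\right)\right) - 30 = \left(-2187889 + \left(39499 + 165733\right)\right) - 30 = \left(-2187889 + 205232\right) - 30 = -1982657 - 30 = -1982687$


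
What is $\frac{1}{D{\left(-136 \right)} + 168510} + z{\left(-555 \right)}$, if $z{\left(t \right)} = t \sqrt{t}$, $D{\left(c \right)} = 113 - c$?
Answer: $\frac{1}{168759} - 555 i \sqrt{555} \approx 5.9256 \cdot 10^{-6} - 13075.0 i$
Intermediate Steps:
$z{\left(t \right)} = t^{\frac{3}{2}}$
$\frac{1}{D{\left(-136 \right)} + 168510} + z{\left(-555 \right)} = \frac{1}{\left(113 - -136\right) + 168510} + \left(-555\right)^{\frac{3}{2}} = \frac{1}{\left(113 + 136\right) + 168510} - 555 i \sqrt{555} = \frac{1}{249 + 168510} - 555 i \sqrt{555} = \frac{1}{168759} - 555 i \sqrt{555}$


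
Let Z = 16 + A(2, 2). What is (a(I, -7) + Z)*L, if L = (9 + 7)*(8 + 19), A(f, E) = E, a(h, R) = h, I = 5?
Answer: 9936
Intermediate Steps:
Z = 18 (Z = 16 + 2 = 18)
L = 432 (L = 16*27 = 432)
(a(I, -7) + Z)*L = (5 + 18)*432 = 23*432 = 9936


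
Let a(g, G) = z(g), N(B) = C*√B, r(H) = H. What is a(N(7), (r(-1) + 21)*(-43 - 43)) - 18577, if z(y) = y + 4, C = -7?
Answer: -18573 - 7*√7 ≈ -18592.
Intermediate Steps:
N(B) = -7*√B
z(y) = 4 + y
a(g, G) = 4 + g
a(N(7), (r(-1) + 21)*(-43 - 43)) - 18577 = (4 - 7*√7) - 18577 = -18573 - 7*√7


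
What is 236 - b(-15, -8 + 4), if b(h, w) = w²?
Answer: 220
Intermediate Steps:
236 - b(-15, -8 + 4) = 236 - (-8 + 4)² = 236 - 1*(-4)² = 236 - 1*16 = 236 - 16 = 220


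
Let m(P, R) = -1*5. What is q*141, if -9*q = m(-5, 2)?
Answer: 235/3 ≈ 78.333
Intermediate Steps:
m(P, R) = -5
q = 5/9 (q = -⅑*(-5) = 5/9 ≈ 0.55556)
q*141 = (5/9)*141 = 235/3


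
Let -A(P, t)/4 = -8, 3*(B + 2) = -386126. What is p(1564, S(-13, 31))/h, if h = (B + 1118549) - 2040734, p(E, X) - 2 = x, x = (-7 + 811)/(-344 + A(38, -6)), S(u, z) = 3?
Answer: 45/81969862 ≈ 5.4898e-7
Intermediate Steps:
B = -386132/3 (B = -2 + (⅓)*(-386126) = -2 - 386126/3 = -386132/3 ≈ -1.2871e+5)
A(P, t) = 32 (A(P, t) = -4*(-8) = 32)
x = -67/26 (x = (-7 + 811)/(-344 + 32) = 804/(-312) = 804*(-1/312) = -67/26 ≈ -2.5769)
p(E, X) = -15/26 (p(E, X) = 2 - 67/26 = -15/26)
h = -3152687/3 (h = (-386132/3 + 1118549) - 2040734 = 2969515/3 - 2040734 = -3152687/3 ≈ -1.0509e+6)
p(1564, S(-13, 31))/h = -15/(26*(-3152687/3)) = -15/26*(-3/3152687) = 45/81969862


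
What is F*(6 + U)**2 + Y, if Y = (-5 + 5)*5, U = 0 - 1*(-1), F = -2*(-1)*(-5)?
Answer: -490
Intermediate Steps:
F = -10 (F = 2*(-5) = -10)
U = 1 (U = 0 + 1 = 1)
Y = 0 (Y = 0*5 = 0)
F*(6 + U)**2 + Y = -10*(6 + 1)**2 + 0 = -10*7**2 + 0 = -10*49 + 0 = -490 + 0 = -490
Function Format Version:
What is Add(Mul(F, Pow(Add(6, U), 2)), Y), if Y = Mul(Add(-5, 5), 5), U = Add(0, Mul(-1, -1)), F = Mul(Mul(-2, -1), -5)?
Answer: -490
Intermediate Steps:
F = -10 (F = Mul(2, -5) = -10)
U = 1 (U = Add(0, 1) = 1)
Y = 0 (Y = Mul(0, 5) = 0)
Add(Mul(F, Pow(Add(6, U), 2)), Y) = Add(Mul(-10, Pow(Add(6, 1), 2)), 0) = Add(Mul(-10, Pow(7, 2)), 0) = Add(Mul(-10, 49), 0) = Add(-490, 0) = -490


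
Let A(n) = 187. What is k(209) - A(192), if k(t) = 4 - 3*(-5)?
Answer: -168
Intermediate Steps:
k(t) = 19 (k(t) = 4 + 15 = 19)
k(209) - A(192) = 19 - 1*187 = 19 - 187 = -168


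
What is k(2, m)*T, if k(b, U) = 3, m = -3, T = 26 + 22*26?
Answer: 1794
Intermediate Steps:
T = 598 (T = 26 + 572 = 598)
k(2, m)*T = 3*598 = 1794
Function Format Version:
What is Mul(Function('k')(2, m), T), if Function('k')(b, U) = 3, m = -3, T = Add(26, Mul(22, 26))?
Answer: 1794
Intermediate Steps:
T = 598 (T = Add(26, 572) = 598)
Mul(Function('k')(2, m), T) = Mul(3, 598) = 1794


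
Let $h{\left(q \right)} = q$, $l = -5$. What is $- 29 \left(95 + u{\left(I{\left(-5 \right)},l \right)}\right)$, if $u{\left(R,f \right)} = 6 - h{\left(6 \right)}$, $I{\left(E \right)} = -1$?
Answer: $-2755$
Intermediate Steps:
$u{\left(R,f \right)} = 0$ ($u{\left(R,f \right)} = 6 - 6 = 0$)
$- 29 \left(95 + u{\left(I{\left(-5 \right)},l \right)}\right) = - 29 \left(95 + 0\right) = \left(-29\right) 95 = -2755$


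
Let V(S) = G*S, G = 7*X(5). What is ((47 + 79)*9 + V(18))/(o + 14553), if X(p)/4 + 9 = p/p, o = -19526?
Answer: 2898/4973 ≈ 0.58275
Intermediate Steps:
X(p) = -32 (X(p) = -36 + 4*(p/p) = -36 + 4*1 = -36 + 4 = -32)
G = -224 (G = 7*(-32) = -224)
V(S) = -224*S
((47 + 79)*9 + V(18))/(o + 14553) = ((47 + 79)*9 - 224*18)/(-19526 + 14553) = (126*9 - 4032)/(-4973) = (1134 - 4032)*(-1/4973) = -2898*(-1/4973) = 2898/4973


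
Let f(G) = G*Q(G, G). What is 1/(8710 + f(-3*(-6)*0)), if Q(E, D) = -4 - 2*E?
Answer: 1/8710 ≈ 0.00011481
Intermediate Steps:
f(G) = G*(-4 - 2*G)
1/(8710 + f(-3*(-6)*0)) = 1/(8710 - 2*-3*(-6)*0*(2 - 3*(-6)*0)) = 1/(8710 - 2*18*0*(2 + 18*0)) = 1/(8710 - 2*0*(2 + 0)) = 1/(8710 - 2*0*2) = 1/(8710 + 0) = 1/8710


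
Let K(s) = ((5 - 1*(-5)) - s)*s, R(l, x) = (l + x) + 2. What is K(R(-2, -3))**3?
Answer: -59319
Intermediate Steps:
R(l, x) = 2 + l + x
K(s) = s*(10 - s) (K(s) = ((5 + 5) - s)*s = (10 - s)*s = s*(10 - s))
K(R(-2, -3))**3 = ((2 - 2 - 3)*(10 - (2 - 2 - 3)))**3 = (-3*(10 - 1*(-3)))**3 = (-3*(10 + 3))**3 = (-3*13)**3 = (-39)**3 = -59319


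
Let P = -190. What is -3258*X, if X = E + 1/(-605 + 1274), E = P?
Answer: 138040374/223 ≈ 6.1902e+5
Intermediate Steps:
E = -190
X = -127109/669 (X = -190 + 1/(-605 + 1274) = -190 + 1/669 = -127109/669 ≈ -190.00)
-3258*X = -3258*(-127109/669) = 138040374/223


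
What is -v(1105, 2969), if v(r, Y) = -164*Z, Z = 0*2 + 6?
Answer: 984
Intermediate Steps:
Z = 6 (Z = 0 + 6 = 6)
v(r, Y) = -984 (v(r, Y) = -164*6 = -984)
-v(1105, 2969) = -1*(-984) = 984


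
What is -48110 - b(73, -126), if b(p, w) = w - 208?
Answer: -47776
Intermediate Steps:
b(p, w) = -208 + w
-48110 - b(73, -126) = -48110 - (-208 - 126) = -48110 - 1*(-334) = -48110 + 334 = -47776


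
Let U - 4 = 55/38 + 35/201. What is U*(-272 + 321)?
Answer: 2103913/7638 ≈ 275.45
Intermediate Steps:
U = 42937/7638 (U = 4 + (55/38 + 35/201) = 4 + 12385/7638 = 42937/7638 ≈ 5.6215)
U*(-272 + 321) = 42937*(-272 + 321)/7638 = (42937/7638)*49 = 2103913/7638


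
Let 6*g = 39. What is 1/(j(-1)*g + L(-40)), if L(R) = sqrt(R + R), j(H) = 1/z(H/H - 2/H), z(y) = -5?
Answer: -130/8169 - 400*I*sqrt(5)/8169 ≈ -0.015914 - 0.10949*I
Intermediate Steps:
g = 13/2 (g = (1/6)*39 = 13/2 ≈ 6.5000)
j(H) = -1/5 (j(H) = 1/(-5) = -1/5)
L(R) = sqrt(2)*sqrt(R) (L(R) = sqrt(2*R) = sqrt(2)*sqrt(R))
1/(j(-1)*g + L(-40)) = 1/(-1/5*13/2 + sqrt(2)*sqrt(-40)) = 1/(-13/10 + sqrt(2)*(2*I*sqrt(10))) = 1/(-13/10 + 4*I*sqrt(5))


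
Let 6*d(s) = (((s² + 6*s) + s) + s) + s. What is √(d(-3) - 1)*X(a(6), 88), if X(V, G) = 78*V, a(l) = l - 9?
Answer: -468*I ≈ -468.0*I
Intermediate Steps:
a(l) = -9 + l
d(s) = s²/6 + 3*s/2 (d(s) = ((((s² + 6*s) + s) + s) + s)/6 = (((s² + 7*s) + s) + s)/6 = ((s² + 8*s) + s)/6 = (s² + 9*s)/6 = s²/6 + 3*s/2)
√(d(-3) - 1)*X(a(6), 88) = √((⅙)*(-3)*(9 - 3) - 1)*(78*(-9 + 6)) = √((⅙)*(-3)*6 - 1)*(78*(-3)) = √(-3 - 1)*(-234) = √(-4)*(-234) = (2*I)*(-234) = -468*I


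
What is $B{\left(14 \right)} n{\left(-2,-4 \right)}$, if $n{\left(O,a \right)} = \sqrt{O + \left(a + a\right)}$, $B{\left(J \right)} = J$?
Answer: $14 i \sqrt{10} \approx 44.272 i$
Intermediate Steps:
$n{\left(O,a \right)} = \sqrt{O + 2 a}$
$B{\left(14 \right)} n{\left(-2,-4 \right)} = 14 \sqrt{-2 + 2 \left(-4\right)} = 14 \sqrt{-2 - 8} = 14 \sqrt{-10} = 14 i \sqrt{10}$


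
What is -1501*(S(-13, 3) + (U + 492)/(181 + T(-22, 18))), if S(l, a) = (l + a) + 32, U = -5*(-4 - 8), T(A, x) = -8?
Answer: -6541358/173 ≈ -37811.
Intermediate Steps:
U = 60 (U = -5*(-12) = 60)
S(l, a) = 32 + a + l (S(l, a) = (a + l) + 32 = 32 + a + l)
-1501*(S(-13, 3) + (U + 492)/(181 + T(-22, 18))) = -1501*((32 + 3 - 13) + (60 + 492)/(181 - 8)) = -1501*(22 + 552/173) = -1501*4358/173 = -6541358/173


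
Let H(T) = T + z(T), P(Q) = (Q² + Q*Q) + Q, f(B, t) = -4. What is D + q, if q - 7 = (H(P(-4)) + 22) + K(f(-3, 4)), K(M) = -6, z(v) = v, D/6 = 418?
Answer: 2587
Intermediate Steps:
D = 2508 (D = 6*418 = 2508)
P(Q) = Q + 2*Q² (P(Q) = (Q² + Q²) + Q = 2*Q² + Q = Q + 2*Q²)
H(T) = 2*T (H(T) = T + T = 2*T)
q = 79 (q = 7 + ((2*(-4*(1 + 2*(-4))) + 22) - 6) = 7 + ((2*(-4*(1 - 8)) + 22) - 6) = 7 + ((2*(-4*(-7)) + 22) - 6) = 7 + ((2*28 + 22) - 6) = 7 + ((56 + 22) - 6) = 7 + (78 - 6) = 7 + 72 = 79)
D + q = 2508 + 79 = 2587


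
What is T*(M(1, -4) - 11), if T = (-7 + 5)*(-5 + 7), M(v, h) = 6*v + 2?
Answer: 12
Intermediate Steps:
M(v, h) = 2 + 6*v
T = -4 (T = -2*2 = -4)
T*(M(1, -4) - 11) = -4*((2 + 6*1) - 11) = -4*((2 + 6) - 11) = -4*(8 - 11) = -4*(-3) = 12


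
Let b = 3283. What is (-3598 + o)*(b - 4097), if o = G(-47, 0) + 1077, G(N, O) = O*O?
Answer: 2052094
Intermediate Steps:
G(N, O) = O²
o = 1077 (o = 0² + 1077 = 0 + 1077 = 1077)
(-3598 + o)*(b - 4097) = (-3598 + 1077)*(3283 - 4097) = -2521*(-814) = 2052094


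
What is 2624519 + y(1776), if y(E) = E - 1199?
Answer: 2625096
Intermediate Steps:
y(E) = -1199 + E
2624519 + y(1776) = 2624519 + (-1199 + 1776) = 2624519 + 577 = 2625096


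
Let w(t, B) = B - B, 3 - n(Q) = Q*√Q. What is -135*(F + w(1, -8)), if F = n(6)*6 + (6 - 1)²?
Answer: -5805 + 4860*√6 ≈ 6099.5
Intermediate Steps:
n(Q) = 3 - Q^(3/2) (n(Q) = 3 - Q*√Q = 3 - Q^(3/2))
w(t, B) = 0
F = 43 - 36*√6 (F = (3 - 6^(3/2))*6 + (6 - 1)² = (3 - 6*√6)*6 + 5² = (3 - 6*√6)*6 + 25 = (18 - 36*√6) + 25 = 43 - 36*√6 ≈ -45.182)
-135*(F + w(1, -8)) = -135*((43 - 36*√6) + 0) = -135*(43 - 36*√6) = -5805 + 4860*√6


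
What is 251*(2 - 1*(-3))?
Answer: 1255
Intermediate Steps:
251*(2 - 1*(-3)) = 251*(2 + 3) = 251*5 = 1255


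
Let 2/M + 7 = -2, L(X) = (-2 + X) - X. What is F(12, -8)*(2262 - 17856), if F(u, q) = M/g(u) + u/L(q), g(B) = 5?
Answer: 1413856/15 ≈ 94257.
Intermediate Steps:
L(X) = -2
M = -2/9 (M = 2/(-7 - 2) = 2/(-9) = 2*(-1/9) = -2/9 ≈ -0.22222)
F(u, q) = -2/45 - u/2 (F(u, q) = -2/9/5 + u/(-2) = -2/9*1/5 + u*(-1/2) = -2/45 - u/2)
F(12, -8)*(2262 - 17856) = (-2/45 - 1/2*12)*(2262 - 17856) = (-2/45 - 6)*(-15594) = -272/45*(-15594) = 1413856/15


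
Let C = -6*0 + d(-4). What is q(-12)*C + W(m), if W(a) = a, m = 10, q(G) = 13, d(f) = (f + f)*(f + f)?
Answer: 842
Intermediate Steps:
d(f) = 4*f**2 (d(f) = (2*f)*(2*f) = 4*f**2)
C = 64 (C = -6*0 + 4*(-4)**2 = 0 + 4*16 = 0 + 64 = 64)
q(-12)*C + W(m) = 13*64 + 10 = 832 + 10 = 842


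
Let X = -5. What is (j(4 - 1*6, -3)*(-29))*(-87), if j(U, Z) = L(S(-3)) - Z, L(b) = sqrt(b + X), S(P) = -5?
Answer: 7569 + 2523*I*sqrt(10) ≈ 7569.0 + 7978.4*I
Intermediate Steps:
L(b) = sqrt(-5 + b) (L(b) = sqrt(b - 5) = sqrt(-5 + b))
j(U, Z) = -Z + I*sqrt(10) (j(U, Z) = sqrt(-5 - 5) - Z = sqrt(-10) - Z = I*sqrt(10) - Z = -Z + I*sqrt(10))
(j(4 - 1*6, -3)*(-29))*(-87) = ((-1*(-3) + I*sqrt(10))*(-29))*(-87) = ((3 + I*sqrt(10))*(-29))*(-87) = (-87 - 29*I*sqrt(10))*(-87) = 7569 + 2523*I*sqrt(10)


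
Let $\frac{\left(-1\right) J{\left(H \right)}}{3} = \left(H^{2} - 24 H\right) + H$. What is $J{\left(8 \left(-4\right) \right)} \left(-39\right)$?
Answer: $205920$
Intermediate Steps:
$J{\left(H \right)} = - 3 H^{2} + 69 H$ ($J{\left(H \right)} = - 3 \left(\left(H^{2} - 24 H\right) + H\right) = - 3 \left(H^{2} - 23 H\right) = - 3 H^{2} + 69 H$)
$J{\left(8 \left(-4\right) \right)} \left(-39\right) = 3 \cdot 8 \left(-4\right) \left(23 - 8 \left(-4\right)\right) \left(-39\right) = 3 \left(-32\right) \left(23 - -32\right) \left(-39\right) = 3 \left(-32\right) \left(23 + 32\right) \left(-39\right) = 3 \left(-32\right) 55 \left(-39\right) = \left(-5280\right) \left(-39\right) = 205920$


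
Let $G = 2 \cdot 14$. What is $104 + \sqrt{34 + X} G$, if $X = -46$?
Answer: $104 + 56 i \sqrt{3} \approx 104.0 + 96.995 i$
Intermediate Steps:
$G = 28$
$104 + \sqrt{34 + X} G = 104 + \sqrt{34 - 46} \cdot 28 = 104 + \sqrt{-12} \cdot 28 = 104 + 2 i \sqrt{3} \cdot 28 = 104 + 56 i \sqrt{3}$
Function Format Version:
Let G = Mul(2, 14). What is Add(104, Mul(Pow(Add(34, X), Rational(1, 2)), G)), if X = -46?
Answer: Add(104, Mul(56, I, Pow(3, Rational(1, 2)))) ≈ Add(104.00, Mul(96.995, I))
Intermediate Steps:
G = 28
Add(104, Mul(Pow(Add(34, X), Rational(1, 2)), G)) = Add(104, Mul(Pow(Add(34, -46), Rational(1, 2)), 28)) = Add(104, Mul(Pow(-12, Rational(1, 2)), 28)) = Add(104, Mul(Mul(2, I, Pow(3, Rational(1, 2))), 28)) = Add(104, Mul(56, I, Pow(3, Rational(1, 2))))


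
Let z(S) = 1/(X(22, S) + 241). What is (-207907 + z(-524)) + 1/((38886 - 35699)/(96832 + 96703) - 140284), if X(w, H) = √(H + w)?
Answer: (-5644646099767506*√502 + 1360359682894108193*I)/(27149860753*(√502 - 241*I)) ≈ -2.0791e+5 - 0.00037384*I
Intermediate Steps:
z(S) = 1/(241 + √(22 + S)) (z(S) = 1/(√(S + 22) + 241) = 1/(√(22 + S) + 241) = 1/(241 + √(22 + S)))
(-207907 + z(-524)) + 1/((38886 - 35699)/(96832 + 96703) - 140284) = (-207907 + 1/(241 + √(22 - 524))) + 1/((38886 - 35699)/(96832 + 96703) - 140284) = (-207907 + 1/(241 + √(-502))) + 1/(3187/193535 - 140284) = (-207907 + 1/(241 + I*√502)) + 1/(3187*(1/193535) - 140284) = (-207907 + 1/(241 + I*√502)) + 1/(3187/193535 - 140284) = (-207907 + 1/(241 + I*√502)) + 1/(-27149860753/193535) = (-207907 + 1/(241 + I*√502)) - 193535/27149860753 = -5644646099767506/27149860753 + 1/(241 + I*√502)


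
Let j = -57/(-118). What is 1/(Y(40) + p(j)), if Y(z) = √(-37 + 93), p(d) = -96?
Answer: -12/1145 - √14/4580 ≈ -0.011297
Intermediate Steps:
j = 57/118 (j = -57*(-1/118) = 57/118 ≈ 0.48305)
Y(z) = 2*√14 (Y(z) = √56 = 2*√14)
1/(Y(40) + p(j)) = 1/(2*√14 - 96) = 1/(-96 + 2*√14)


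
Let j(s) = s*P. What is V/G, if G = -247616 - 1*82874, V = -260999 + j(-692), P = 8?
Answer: 53307/66098 ≈ 0.80648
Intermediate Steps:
j(s) = 8*s (j(s) = s*8 = 8*s)
V = -266535 (V = -260999 + 8*(-692) = -260999 - 5536 = -266535)
G = -330490 (G = -247616 - 82874 = -330490)
V/G = -266535/(-330490) = -266535*(-1/330490) = 53307/66098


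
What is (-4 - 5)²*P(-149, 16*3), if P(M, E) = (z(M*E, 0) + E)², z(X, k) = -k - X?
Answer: 4199040000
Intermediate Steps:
z(X, k) = -X - k
P(M, E) = (E - E*M)² (P(M, E) = ((-M*E - 1*0) + E)² = ((-E*M + 0) + E)² = (-E*M + E)² = (E - E*M)²)
(-4 - 5)²*P(-149, 16*3) = (-4 - 5)²*((16*3)²*(-1 - 149)²) = (-9)²*(48²*(-150)²) = 81*(2304*22500) = 81*51840000 = 4199040000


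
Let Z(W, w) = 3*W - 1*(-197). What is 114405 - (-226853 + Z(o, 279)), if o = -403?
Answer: 342270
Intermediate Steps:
Z(W, w) = 197 + 3*W (Z(W, w) = 3*W + 197 = 197 + 3*W)
114405 - (-226853 + Z(o, 279)) = 114405 - (-226853 + (197 + 3*(-403))) = 114405 - (-226853 + (197 - 1209)) = 114405 - (-226853 - 1012) = 114405 - 1*(-227865) = 114405 + 227865 = 342270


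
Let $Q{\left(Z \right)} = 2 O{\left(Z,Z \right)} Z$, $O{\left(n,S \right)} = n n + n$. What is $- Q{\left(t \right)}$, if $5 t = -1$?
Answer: $- \frac{8}{125} \approx -0.064$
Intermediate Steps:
$O{\left(n,S \right)} = n + n^{2}$ ($O{\left(n,S \right)} = n^{2} + n = n + n^{2}$)
$t = - \frac{1}{5}$ ($t = \frac{1}{5} \left(-1\right) = - \frac{1}{5} \approx -0.2$)
$Q{\left(Z \right)} = 2 Z^{2} \left(1 + Z\right)$ ($Q{\left(Z \right)} = 2 Z \left(1 + Z\right) Z = 2 Z^{2} \left(1 + Z\right)$)
$- Q{\left(t \right)} = - 2 \left(- \frac{1}{5}\right)^{2} \left(1 - \frac{1}{5}\right) = - \frac{2 \cdot 4}{25 \cdot 5} = \left(-1\right) \frac{8}{125} = - \frac{8}{125}$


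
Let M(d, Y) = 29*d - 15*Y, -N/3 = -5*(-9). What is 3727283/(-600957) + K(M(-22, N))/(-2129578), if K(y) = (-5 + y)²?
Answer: -648951576703/91413200439 ≈ -7.0991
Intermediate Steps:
N = -135 (N = -(-15)*(-9) = -3*45 = -135)
M(d, Y) = -15*Y + 29*d
3727283/(-600957) + K(M(-22, N))/(-2129578) = 3727283/(-600957) + (-5 + (-15*(-135) + 29*(-22)))²/(-2129578) = 3727283*(-1/600957) + (-5 + (2025 - 638))²*(-1/2129578) = -532469/85851 + (-5 + 1387)²*(-1/2129578) = -532469/85851 + 1382²*(-1/2129578) = -532469/85851 + 1909924*(-1/2129578) = -532469/85851 - 954962/1064789 = -648951576703/91413200439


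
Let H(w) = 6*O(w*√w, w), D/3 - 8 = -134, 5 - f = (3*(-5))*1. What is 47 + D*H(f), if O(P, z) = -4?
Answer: 9119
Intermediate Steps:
f = 20 (f = 5 - 3*(-5) = 5 - (-15) = 5 - 1*(-15) = 5 + 15 = 20)
D = -378 (D = 24 + 3*(-134) = 24 - 402 = -378)
H(w) = -24 (H(w) = 6*(-4) = -24)
47 + D*H(f) = 47 - 378*(-24) = 47 + 9072 = 9119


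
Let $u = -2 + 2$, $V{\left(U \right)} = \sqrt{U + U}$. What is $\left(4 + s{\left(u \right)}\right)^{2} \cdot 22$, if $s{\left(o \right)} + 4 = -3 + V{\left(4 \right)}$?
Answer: $374 - 264 \sqrt{2} \approx 0.64762$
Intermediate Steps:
$V{\left(U \right)} = \sqrt{2} \sqrt{U}$ ($V{\left(U \right)} = \sqrt{2 U} = \sqrt{2} \sqrt{U}$)
$u = 0$
$s{\left(o \right)} = -7 + 2 \sqrt{2}$ ($s{\left(o \right)} = -4 - \left(3 - \sqrt{2} \sqrt{4}\right) = -4 - \left(3 - \sqrt{2} \cdot 2\right) = -4 - \left(3 - 2 \sqrt{2}\right) = -7 + 2 \sqrt{2}$)
$\left(4 + s{\left(u \right)}\right)^{2} \cdot 22 = \left(4 - \left(7 - 2 \sqrt{2}\right)\right)^{2} \cdot 22 = \left(-3 + 2 \sqrt{2}\right)^{2} \cdot 22 = 22 \left(-3 + 2 \sqrt{2}\right)^{2}$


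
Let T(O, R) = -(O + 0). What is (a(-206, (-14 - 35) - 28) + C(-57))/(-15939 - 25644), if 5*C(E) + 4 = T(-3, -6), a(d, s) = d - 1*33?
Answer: 1196/207915 ≈ 0.0057523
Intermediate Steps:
a(d, s) = -33 + d (a(d, s) = d - 33 = -33 + d)
T(O, R) = -O
C(E) = -1/5 (C(E) = -4/5 + (-1*(-3))/5 = -4/5 + (1/5)*3 = -4/5 + 3/5 = -1/5)
(a(-206, (-14 - 35) - 28) + C(-57))/(-15939 - 25644) = ((-33 - 206) - 1/5)/(-15939 - 25644) = (-239 - 1/5)/(-41583) = -1196/5*(-1/41583) = 1196/207915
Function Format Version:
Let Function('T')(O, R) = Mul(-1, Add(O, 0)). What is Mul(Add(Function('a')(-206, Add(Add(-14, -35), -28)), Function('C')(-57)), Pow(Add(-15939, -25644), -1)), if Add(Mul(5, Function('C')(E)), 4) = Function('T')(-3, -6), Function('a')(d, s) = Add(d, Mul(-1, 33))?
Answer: Rational(1196, 207915) ≈ 0.0057523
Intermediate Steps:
Function('a')(d, s) = Add(-33, d) (Function('a')(d, s) = Add(d, -33) = Add(-33, d))
Function('T')(O, R) = Mul(-1, O)
Function('C')(E) = Rational(-1, 5) (Function('C')(E) = Add(Rational(-4, 5), Mul(Rational(1, 5), Mul(-1, -3))) = Add(Rational(-4, 5), Mul(Rational(1, 5), 3)) = Add(Rational(-4, 5), Rational(3, 5)) = Rational(-1, 5))
Mul(Add(Function('a')(-206, Add(Add(-14, -35), -28)), Function('C')(-57)), Pow(Add(-15939, -25644), -1)) = Mul(Add(Add(-33, -206), Rational(-1, 5)), Pow(Add(-15939, -25644), -1)) = Mul(Add(-239, Rational(-1, 5)), Pow(-41583, -1)) = Mul(Rational(-1196, 5), Rational(-1, 41583)) = Rational(1196, 207915)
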